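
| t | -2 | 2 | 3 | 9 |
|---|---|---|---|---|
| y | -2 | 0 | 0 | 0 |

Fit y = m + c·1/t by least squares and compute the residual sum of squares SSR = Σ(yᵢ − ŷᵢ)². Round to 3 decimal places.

Setting ∂/∂m … = 0 gives: 4·m + (4/9)·c = -2;  (4/9)·m + (101/162)·c = 1.
(Σ1 = 4, Σ1/t = 4/9, Σ1/t·1/t = 101/162, Σy = -2, Σ1/t·y = 1.)
Eliminating c: (101/162)·(row 1) − (4/9)·(row 2) gives (62/27)·m = (101/162)·(-2) − (4/9)·1 = -137/81, so m = -137/186.
Then c = (1 − (4/9)·(-137/186))/(101/162) = 66/31.
Residuals: -37/186, -61/186, 5/186, 1/2; SSR = 37/93.

SSR = 0.398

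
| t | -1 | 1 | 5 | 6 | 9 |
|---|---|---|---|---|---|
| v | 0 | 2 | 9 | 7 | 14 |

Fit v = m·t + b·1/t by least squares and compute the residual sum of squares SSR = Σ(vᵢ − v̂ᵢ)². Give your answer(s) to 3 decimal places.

SSR = 8.527

XᵀX·[m, b]ᵀ = Xᵀv reads: 144·m + 5·b = 215;  5·m + (16849/8100)·b = 587/90.
(Σt·t = 144, Σt·1/t = 5, Σ1/t·1/t = 16849/8100, Σt·v = 215, Σ1/t·v = 587/90.)
det = 144·(16849/8100) − 5² = 61771/225.
m = (215·(16849/8100) − 5·(587/90))/(61771/225) = 3358385/2223756; b = (144·(587/90) − 5·215)/(61771/225) = -30555/61771.
Residuals: 2258405/2223756, 2189107/2223756, 3441875/2223756, -366724/185313, 114371/247084; SSR = 18961019/2223756.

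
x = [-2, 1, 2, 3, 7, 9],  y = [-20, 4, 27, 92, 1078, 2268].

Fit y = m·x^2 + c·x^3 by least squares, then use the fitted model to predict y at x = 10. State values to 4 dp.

From the data, Σx^2·x^2 = 9076, Σx^2·x^3 = 76100, Σx^3·x^3 = 649948.
For Mᵀy: Σx^2·y = 237390, Σx^3·y = 2025990.
MᵀM·[m, c]ᵀ = Mᵀy becomes [[9076, 76100]; [76100, 649948]]·[m, c]ᵀ = [237390, 2025990]ᵀ.
Δ = 9076·649948 − 76100² = 107718048.
m = (237390·649948 − 76100·2025990)/107718048 = 2360765/2244126; c = (9076·2025990 − 76100·237390)/107718048 = 3359440/1122063.
At x = 10: ŷ = (2360765/2244126)·(100) + (3359440/1122063)·(1000) = 3477478250/1122063.

ŷ = 3099.1827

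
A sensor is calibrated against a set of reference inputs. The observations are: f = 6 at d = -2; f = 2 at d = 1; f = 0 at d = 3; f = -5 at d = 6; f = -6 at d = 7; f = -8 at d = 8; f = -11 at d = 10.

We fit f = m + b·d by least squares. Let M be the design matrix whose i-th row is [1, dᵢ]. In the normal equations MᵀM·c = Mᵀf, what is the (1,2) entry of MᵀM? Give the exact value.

Row 1 ↔ basis 1, column 2 ↔ basis d, so (MᵀM)_{1,2} = Σᵢ d = (1)·(-2) + (1)·(1) + (1)·(3) + (1)·(6) + (1)·(7) + (1)·(8) + (1)·(10) = 33.

33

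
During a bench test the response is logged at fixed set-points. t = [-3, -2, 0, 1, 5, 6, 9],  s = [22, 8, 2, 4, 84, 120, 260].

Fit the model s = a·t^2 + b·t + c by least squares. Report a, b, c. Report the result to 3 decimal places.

a = 3.004, b = 1.829, c = 0.311

From the data, Σt^2·t^2 = 8580, Σt^2·t = 1036, Σt^2 = 156, Σt·t = 156, Σt = 16, Σ1 = 7.
Right-hand side: Σt^2·s = 27714, Σt·s = 3402, Σs = 500.
Row-reducing yields a = 97156/32347, b = 118329/64694, c = 10076/32347.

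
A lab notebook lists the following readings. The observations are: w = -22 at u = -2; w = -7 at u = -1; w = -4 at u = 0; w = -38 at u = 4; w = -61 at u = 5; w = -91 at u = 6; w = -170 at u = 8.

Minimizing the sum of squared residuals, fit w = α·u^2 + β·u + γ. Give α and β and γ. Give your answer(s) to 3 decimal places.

α = -3.034, β = 3.379, γ = -2.511

From the data, Σu^2·u^2 = 6290, Σu^2·u = 908, Σu^2 = 146, Σu·u = 146, Σu = 20, Σ1 = 7.
Moment sums: Σu^2·w = -16384, Σu·w = -2312, Σw = -393.
MᵀM·[α, β, γ]ᵀ = Mᵀw becomes [[6290, 908, 146]; [908, 146, 20]; [146, 20, 7]]·[α, β, γ]ᵀ = [-16384, -2312, -393]ᵀ.
Inverting the 3×3 Gram matrix, [α, β, γ]ᵀ = [-251627/82929, 280208/82929, -69415/27643]ᵀ.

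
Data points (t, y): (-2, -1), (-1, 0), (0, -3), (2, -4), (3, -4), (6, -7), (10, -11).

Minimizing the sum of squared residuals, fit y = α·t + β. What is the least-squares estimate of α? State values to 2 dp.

α = -0.86

Normal-equation sums: Σt·t = 154, Σt = 18, Σ1 = 7.
And Σt·y = -170, Σy = -30.
XᵀX·[α, β]ᵀ = Xᵀy becomes [[154, 18]; [18, 7]]·[α, β]ᵀ = [-170, -30]ᵀ.
Eliminating β: 7·(row 1) − 18·(row 2) gives 754·α = 7·(-170) − 18·(-30) = -650, so α = -25/29.
Then β = ((-30) − 18·(-25/29))/7 = -60/29.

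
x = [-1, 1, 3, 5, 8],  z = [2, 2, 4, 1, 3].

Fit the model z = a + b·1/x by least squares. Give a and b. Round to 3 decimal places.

Entries of AᵀA: Σ1 = 5, Σ1/x = 79/120, Σ1/x·1/x = 31201/14400.
And Σz = 12, Σ1/x·z = 229/120.
AᵀA·[a, b]ᵀ = Aᵀz becomes [[5, 79/120]; [79/120, 31201/14400]]·[a, b]ᵀ = [12, 229/120]ᵀ.
Determinant 5·(31201/14400) − (79/120)² = 37441/3600.
a = (12·(31201/14400) − (79/120)·(229/120))/(37441/3600) = 356321/149764; b = (5·(229/120) − (79/120)·12)/(37441/3600) = 5910/37441.

a = 2.379, b = 0.158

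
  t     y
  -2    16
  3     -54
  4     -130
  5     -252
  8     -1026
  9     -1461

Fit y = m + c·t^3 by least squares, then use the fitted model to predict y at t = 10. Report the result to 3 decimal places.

With design matrix M, MᵀM = [[6, 1449]; [1449, 814099]] and Mᵀy = [-2907, -1631787]ᵀ.
Δ = 6·814099 − 1449² = 2784993.
m = ((-2907)·814099 − 1449·(-1631787))/2784993 = -708810/928331; c = (6·(-1631787) − 1449·(-2907))/2784993 = -1859493/928331.
At t = 10: ŷ = (-708810/928331)·(1) + (-1859493/928331)·(1000) = -1860201810/928331.

ŷ = -2003.813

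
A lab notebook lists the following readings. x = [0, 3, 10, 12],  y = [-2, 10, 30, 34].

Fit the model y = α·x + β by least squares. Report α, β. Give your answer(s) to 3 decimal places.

Normal-equation sums: Σx·x = 253, Σx = 25, Σ1 = 4.
Moment sums: Σx·y = 738, Σy = 72.
Eliminating β: 4·(row 1) − 25·(row 2) gives 387·α = 4·738 − 25·72 = 1152, so α = 128/43.
Then β = (72 − 25·(128/43))/4 = -26/43.

α = 2.977, β = -0.605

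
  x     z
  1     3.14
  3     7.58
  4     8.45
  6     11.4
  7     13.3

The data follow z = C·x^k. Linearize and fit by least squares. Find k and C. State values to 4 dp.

Linearized form: ln z = k·ln x + ln C. From the 5 transformed points,
Σln x = 6.2226, Σ(ln x)² = 10.1257, Σln z = 10.3253, Σln x·ln z = 14.5798.
Equations: 10.1257·k + 6.2226·ln C = 14.5798;  6.2226·k + 5·ln C = 10.3253.
Δ = 10.1257·5 − (6.2226)² = 11.9082; k = (14.5798·5 − 6.2226·10.3253)/11.9082 = 0.72634, ln C = (10.1257·10.3253 − 6.2226·14.5798)/11.9082 = 1.16112, so C = exp(1.16112) = 3.19350.

k = 0.7263, C = 3.1935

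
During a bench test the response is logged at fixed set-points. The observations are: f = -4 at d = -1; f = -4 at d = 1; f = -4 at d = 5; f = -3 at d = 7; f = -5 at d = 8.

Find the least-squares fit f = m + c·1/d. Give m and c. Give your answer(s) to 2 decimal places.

Compute the Gram sums: Σ1 = 5, Σ1/d = 131/280, Σ1/d·1/d = 162761/78400.
For Aᵀf: Σf = -20, Σ1/d·f = -519/280.
Δ = 5·(162761/78400) − (131/280)² = 199161/19600.
m = ((-20)·(162761/78400) − (131/280)·(-519/280))/(199161/19600) = -3187231/796644; c = (5·(-519/280) − (131/280)·(-20))/(199161/19600) = 1750/199161.

m = -4.00, c = 0.01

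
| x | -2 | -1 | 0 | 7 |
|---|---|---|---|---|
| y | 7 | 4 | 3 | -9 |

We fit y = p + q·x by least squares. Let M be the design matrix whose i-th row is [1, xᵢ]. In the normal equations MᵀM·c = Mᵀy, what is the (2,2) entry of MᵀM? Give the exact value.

54

Row 2 ↔ basis x, column 2 ↔ basis x, so (MᵀM)_{2,2} = Σᵢ (x)·(x) = (-2)·(-2) + (-1)·(-1) + (0)·(0) + (7)·(7) = 54.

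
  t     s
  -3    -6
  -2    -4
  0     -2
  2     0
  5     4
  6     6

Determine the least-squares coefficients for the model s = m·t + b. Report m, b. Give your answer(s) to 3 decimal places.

m = 1.257, b = -2.010

The normal system AᵀA·[m, b]ᵀ = Aᵀs is [[78, 8]; [8, 6]]·[m, b]ᵀ = [82, -2]ᵀ.
Eliminating b: 6·(row 1) − 8·(row 2) gives 404·m = 6·82 − 8·(-2) = 508, so m = 127/101.
Then b = ((-2) − 8·(127/101))/6 = -203/101.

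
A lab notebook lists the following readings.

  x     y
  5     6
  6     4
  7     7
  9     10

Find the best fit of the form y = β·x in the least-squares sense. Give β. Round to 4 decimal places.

Forming MᵀM = [[191]] and Mᵀy = [193]ᵀ gives MᵀM·[β]ᵀ = Mᵀy.
β = 193/191 = 1.01047.

β = 1.0105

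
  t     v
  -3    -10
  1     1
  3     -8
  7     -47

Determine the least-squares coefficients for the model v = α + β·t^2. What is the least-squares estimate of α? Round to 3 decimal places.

Forming XᵀX = [[4, 68]; [68, 2564]] and Xᵀv = [-64, -2464]ᵀ gives XᵀX·[α, β]ᵀ = Xᵀv.
Determinant 4·2564 − 68² = 5632.
α = ((-64)·2564 − 68·(-2464))/5632 = 27/44; β = (4·(-2464) − 68·(-64))/5632 = -43/44.

α = 0.614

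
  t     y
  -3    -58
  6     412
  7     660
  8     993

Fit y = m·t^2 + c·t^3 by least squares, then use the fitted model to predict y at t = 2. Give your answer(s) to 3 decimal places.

With design matrix M, MᵀM = [[7874, 57108]; [57108, 427178]] and Mᵀy = [110202, 825354]ᵀ.
det = 7874·427178 − 57108² = 102275908.
m = (110202·427178 − 57108·825354)/102275908 = -2087367/3652711; c = (7874·825354 − 57108·110202)/102275908 = 7336485/3652711.
At t = 2: ŷ = (-2087367/3652711)·(4) + (7336485/3652711)·(8) = 50342412/3652711.

ŷ = 13.782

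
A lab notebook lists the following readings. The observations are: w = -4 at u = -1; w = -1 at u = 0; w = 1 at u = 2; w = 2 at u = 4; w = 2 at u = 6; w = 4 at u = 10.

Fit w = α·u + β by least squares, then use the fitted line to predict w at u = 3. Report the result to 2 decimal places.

ŵ = 0.36

Forming AᵀA = [[157, 21]; [21, 6]] and Aᵀw = [66, 4]ᵀ gives AᵀA·[α, β]ᵀ = Aᵀw.
Δ = 157·6 − 21² = 501.
α = (66·6 − 21·4)/501 = 104/167; β = (157·4 − 21·66)/501 = -758/501.
At u = 3: ŵ = (104/167)·(3) + (-758/501)·(1) = 178/501.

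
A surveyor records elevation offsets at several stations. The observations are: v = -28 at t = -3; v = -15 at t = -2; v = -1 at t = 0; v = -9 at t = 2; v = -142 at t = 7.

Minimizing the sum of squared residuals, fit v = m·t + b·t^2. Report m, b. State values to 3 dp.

m = 0.774, b = -3.003

Sums needed: Σt·t = 66, Σt·t^2 = 316, Σt^2·t^2 = 2514.
And Σt·v = -898, Σt^2·v = -7306.
AᵀA·[m, b]ᵀ = Aᵀv becomes [[66, 316]; [316, 2514]]·[m, b]ᵀ = [-898, -7306]ᵀ.
det = 66·2514 − 316² = 66068.
m = ((-898)·2514 − 316·(-7306))/66068 = 12781/16517; b = (66·(-7306) − 316·(-898))/66068 = -49607/16517.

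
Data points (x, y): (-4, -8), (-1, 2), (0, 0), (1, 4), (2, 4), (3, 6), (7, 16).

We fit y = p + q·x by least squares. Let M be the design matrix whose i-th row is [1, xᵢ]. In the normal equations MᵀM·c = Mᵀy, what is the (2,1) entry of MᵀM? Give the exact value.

8

Row 2 ↔ basis x, column 1 ↔ basis 1, so (MᵀM)_{2,1} = Σᵢ x = (-4)·(1) + (-1)·(1) + (0)·(1) + (1)·(1) + (2)·(1) + (3)·(1) + (7)·(1) = 8.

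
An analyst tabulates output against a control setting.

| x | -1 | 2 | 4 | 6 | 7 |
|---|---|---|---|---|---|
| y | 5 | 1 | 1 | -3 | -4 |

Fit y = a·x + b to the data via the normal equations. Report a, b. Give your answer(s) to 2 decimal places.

a = -1.09, b = 3.93

Sums needed: Σx·x = 106, Σx = 18, Σ1 = 5.
And Σx·y = -45, Σy = 0.
So MᵀM·[a, b]ᵀ = Mᵀy: [[106, 18]; [18, 5]]·[a, b]ᵀ = [-45, 0]ᵀ.
Determinant 106·5 − 18² = 206.
a = ((-45)·5 − 18·0)/206 = -225/206; b = (106·0 − 18·(-45))/206 = 405/103.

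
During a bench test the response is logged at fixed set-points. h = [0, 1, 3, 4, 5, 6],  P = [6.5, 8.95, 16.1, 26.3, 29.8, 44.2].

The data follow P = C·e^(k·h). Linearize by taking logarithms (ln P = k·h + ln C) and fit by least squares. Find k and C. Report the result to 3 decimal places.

Taking logs, ln P = k·h + ln C, so regress ln P on h.
Over the data: Σh = 19.0000, Σ(h)² = 87.0000, Σln P = 17.2951, Σh·ln P = 63.3113.
Normal system: [[87.0000, 19.0000]; [19.0000, 6]]·[k, ln C]ᵀ = [63.3113, 17.2951]ᵀ.
Slope k = (n·Σh·ln P − Σh·Σln P)/(n·Σ(h)² − (Σh)²) = (6·63.3113 − 19.0000·17.2951)/161.0000 = 0.31839; ln C = (Σln P − k·Σh)/n = 1.87427, so C = exp(1.87427) = 6.51606.

k = 0.318, C = 6.516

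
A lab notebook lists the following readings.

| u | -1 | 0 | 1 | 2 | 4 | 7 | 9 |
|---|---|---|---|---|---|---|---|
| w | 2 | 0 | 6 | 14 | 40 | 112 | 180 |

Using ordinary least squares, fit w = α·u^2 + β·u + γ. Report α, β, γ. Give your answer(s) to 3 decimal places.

Entries of AᵀA: Σu^2·u^2 = 9236, Σu^2·u = 1144, Σu^2 = 152, Σu·u = 152, Σu = 22, Σ1 = 7.
Right-hand side: Σu^2·w = 20772, Σu·w = 2596, Σw = 354.
Normal equations: [[9236, 1144, 152]; [1144, 152, 22]; [152, 22, 7]]·[α, β, γ]ᵀ = [20772, 2596, 354]ᵀ.
Solving the 3×3 system (Gaussian elimination) gives α = 41917/20937, β = 37774/20937, γ = 9966/6979.

α = 2.002, β = 1.804, γ = 1.428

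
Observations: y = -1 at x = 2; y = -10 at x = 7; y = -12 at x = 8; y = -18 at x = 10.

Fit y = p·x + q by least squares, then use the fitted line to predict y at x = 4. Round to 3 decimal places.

From the data, Σx·x = 217, Σx = 27, Σ1 = 4.
And Σx·y = -348, Σy = -41.
Normal equations: [[217, 27]; [27, 4]]·[p, q]ᵀ = [-348, -41]ᵀ.
Eliminating q: 4·(row 1) − 27·(row 2) gives 139·p = 4·(-348) − 27·(-41) = -285, so p = -285/139.
Then q = ((-41) − 27·(-285/139))/4 = 499/139.
At x = 4: ŷ = (-285/139)·(4) + (499/139)·(1) = -641/139.

ŷ = -4.612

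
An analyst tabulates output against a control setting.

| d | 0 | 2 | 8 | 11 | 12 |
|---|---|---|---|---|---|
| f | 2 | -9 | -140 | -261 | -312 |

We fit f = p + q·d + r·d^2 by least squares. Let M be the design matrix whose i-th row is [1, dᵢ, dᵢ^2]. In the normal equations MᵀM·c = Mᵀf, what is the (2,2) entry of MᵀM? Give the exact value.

Row 2 ↔ basis d, column 2 ↔ basis d, so (MᵀM)_{2,2} = Σᵢ (d)·(d) = (0)·(0) + (2)·(2) + (8)·(8) + (11)·(11) + (12)·(12) = 333.

333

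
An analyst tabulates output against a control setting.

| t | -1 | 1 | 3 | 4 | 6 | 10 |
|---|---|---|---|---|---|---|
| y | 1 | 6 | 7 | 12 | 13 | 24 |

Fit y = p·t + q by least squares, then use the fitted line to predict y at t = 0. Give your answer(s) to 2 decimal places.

The normal system XᵀX·[p, q]ᵀ = Xᵀy is [[163, 23]; [23, 6]]·[p, q]ᵀ = [392, 63]ᵀ.
det = 163·6 − 23² = 449.
p = (392·6 − 23·63)/449 = 903/449; q = (163·63 − 23·392)/449 = 1253/449.
At t = 0: ŷ = (903/449)·(0) + (1253/449)·(1) = 1253/449.

ŷ = 2.79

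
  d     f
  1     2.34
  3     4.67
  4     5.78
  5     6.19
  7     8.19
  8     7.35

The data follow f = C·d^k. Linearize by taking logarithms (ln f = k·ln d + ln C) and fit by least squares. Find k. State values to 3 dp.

k = 0.590

With ln fᵢ as the transformed response and ln dᵢ as the regressor:
Over the data: Σln d = 8.1197, Σ(ln d)² = 13.8297, Σln f = 10.0663, Σln d·ln f = 15.2991.
Normal system: [[13.8297, 8.1197]; [8.1197, 6]]·[k, ln C]ᵀ = [15.2991, 10.0663]ᵀ.
Δ = 13.8297·6 − (8.1197)² = 17.0487; k = (15.2991·6 − 8.1197·10.0663)/17.0487 = 0.59005, ln C = (13.8297·10.0663 − 8.1197·15.2991)/17.0487 = 0.87920.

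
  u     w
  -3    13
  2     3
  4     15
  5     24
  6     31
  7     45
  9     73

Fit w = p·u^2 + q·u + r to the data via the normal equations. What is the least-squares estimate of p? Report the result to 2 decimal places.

Compute the Gram sums: Σu^2·u^2 = 11236, Σu^2·u = 1458, Σu^2 = 220, Σu·u = 220, Σu = 30, Σ1 = 7.
For Xᵀw: Σu^2·w = 10203, Σu·w = 1305, Σw = 204.
Row-reducing yields p = 145575/151382, q = -107073/151382, r = 147687/75691.

p = 0.96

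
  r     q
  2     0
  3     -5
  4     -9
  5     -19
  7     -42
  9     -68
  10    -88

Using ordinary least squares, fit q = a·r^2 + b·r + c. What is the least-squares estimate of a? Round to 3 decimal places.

a = -0.929

XᵀX·[a, b, c]ᵀ = Xᵀq reads: 19940·a + 2296·b + 284·c = -17030;  2296·a + 284·b + 40·c = -1932;  284·a + 40·b + 7·c = -231.
Row-reducing yields a = -10945/11778, b = 1438/5889, c = 6491/1963.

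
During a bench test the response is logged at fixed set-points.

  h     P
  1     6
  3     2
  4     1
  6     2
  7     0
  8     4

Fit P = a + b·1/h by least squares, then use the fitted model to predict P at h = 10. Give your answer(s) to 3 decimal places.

P̂ = 1.356

Compute the Gram sums: Σ1 = 6, Σ1/h = 113/56, Σ1/h·1/h = 34925/28224.
For XᵀP: ΣP = 15, Σ1/h·P = 31/4.
Determinant 6·(34925/28224) − (113/56)² = 31543/9408.
a = (15·(34925/28224) − (113/56)·(31/4))/(31543/9408) = 27499/31543; b = (6·(31/4) − (113/56)·15)/(31543/9408) = 152712/31543.
At h = 10: P̂ = (27499/31543)·(1) + (152712/31543)·(1/10) = 213851/157715.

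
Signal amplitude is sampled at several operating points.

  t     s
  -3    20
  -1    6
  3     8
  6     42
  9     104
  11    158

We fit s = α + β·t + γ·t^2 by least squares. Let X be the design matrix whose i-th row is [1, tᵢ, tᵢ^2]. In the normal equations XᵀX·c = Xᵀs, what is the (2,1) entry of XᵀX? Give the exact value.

25

Row 2 ↔ basis t, column 1 ↔ basis 1, so (XᵀX)_{2,1} = Σᵢ t = (-3)·(1) + (-1)·(1) + (3)·(1) + (6)·(1) + (9)·(1) + (11)·(1) = 25.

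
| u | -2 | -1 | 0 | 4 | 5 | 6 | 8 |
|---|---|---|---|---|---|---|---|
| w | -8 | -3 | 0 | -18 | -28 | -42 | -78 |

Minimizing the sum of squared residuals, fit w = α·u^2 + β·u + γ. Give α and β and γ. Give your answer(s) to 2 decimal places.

The normal system MᵀM·[α, β, γ]ᵀ = Mᵀw is [[6290, 908, 146]; [908, 146, 20]; [146, 20, 7]]·[α, β, γ]ᵀ = [-7527, -1069, -177]ᵀ.
Inverting the 3×3 Gram matrix, [α, β, γ]ᵀ = [-20459/15078, 17435/15078, -726/2513]ᵀ.

α = -1.36, β = 1.16, γ = -0.29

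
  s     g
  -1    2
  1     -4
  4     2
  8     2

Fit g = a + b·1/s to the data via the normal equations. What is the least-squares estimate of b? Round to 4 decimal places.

With design matrix M, MᵀM = [[4, 3/8]; [3/8, 133/64]] and Mᵀg = [2, -21/4]ᵀ.
Δ = 4·(133/64) − (3/8)² = 523/64.
a = (2·(133/64) − (3/8)·(-21/4))/(523/64) = 392/523; b = (4·(-21/4) − (3/8)·2)/(523/64) = -1392/523.

b = -2.6616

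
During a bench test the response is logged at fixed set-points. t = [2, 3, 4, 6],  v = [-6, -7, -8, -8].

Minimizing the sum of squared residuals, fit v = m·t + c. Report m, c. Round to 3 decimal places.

m = -0.486, c = -5.429

The normal equations are: 65·m + 15·c = -113;  15·m + 4·c = -29.
Determinant 65·4 − 15² = 35.
m = ((-113)·4 − 15·(-29))/35 = -17/35; c = (65·(-29) − 15·(-113))/35 = -38/7.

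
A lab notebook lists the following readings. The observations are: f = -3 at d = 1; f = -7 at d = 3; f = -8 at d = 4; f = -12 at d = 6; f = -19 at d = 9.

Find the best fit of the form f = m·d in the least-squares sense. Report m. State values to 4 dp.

m = -2.0909

Sums needed: Σd·d = 143.
And Σd·f = -299.
m = (-299)/143 = -2.09091.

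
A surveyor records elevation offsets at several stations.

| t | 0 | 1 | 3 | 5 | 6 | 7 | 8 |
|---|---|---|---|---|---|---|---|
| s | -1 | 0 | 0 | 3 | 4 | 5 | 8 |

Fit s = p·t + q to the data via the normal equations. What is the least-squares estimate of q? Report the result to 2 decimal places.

Forming XᵀX = [[184, 30]; [30, 7]] and Xᵀs = [138, 19]ᵀ gives XᵀX·[p, q]ᵀ = Xᵀs.
Determinant 184·7 − 30² = 388.
p = (138·7 − 30·19)/388 = 99/97; q = (184·19 − 30·138)/388 = -161/97.

q = -1.66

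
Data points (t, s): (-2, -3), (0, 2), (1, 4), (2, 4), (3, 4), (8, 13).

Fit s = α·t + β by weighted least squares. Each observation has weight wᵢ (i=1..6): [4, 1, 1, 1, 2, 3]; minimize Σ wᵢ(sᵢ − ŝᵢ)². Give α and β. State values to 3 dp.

Compute the Gram sums: Σwᵢ·t·t = 231, Σwᵢ·t = 25, Σwᵢ·1 = 12.
Moment sums: Σwᵢ·t·s = 372, Σwᵢ·s = 45.
Normal equations: [[231, 25]; [25, 12]]·[α, β]ᵀ = [372, 45]ᵀ.
det = 231·12 − 25² = 2147.
α = (372·12 − 25·45)/2147 = 3339/2147; β = (231·45 − 25·372)/2147 = 1095/2147.

α = 1.555, β = 0.510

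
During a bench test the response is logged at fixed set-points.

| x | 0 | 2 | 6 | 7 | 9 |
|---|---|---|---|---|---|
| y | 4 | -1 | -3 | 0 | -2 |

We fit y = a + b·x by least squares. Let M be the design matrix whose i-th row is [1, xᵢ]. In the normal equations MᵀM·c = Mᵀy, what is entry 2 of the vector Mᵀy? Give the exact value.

-38

Entry 2 ↔ basis x, so (Mᵀy)_{2} = Σᵢ (x)·yᵢ = (0)·(4) + (2)·(-1) + (6)·(-3) + (7)·(0) + (9)·(-2) = -38.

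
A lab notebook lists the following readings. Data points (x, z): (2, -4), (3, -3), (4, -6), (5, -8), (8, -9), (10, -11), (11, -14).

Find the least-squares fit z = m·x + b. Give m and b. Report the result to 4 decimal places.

m = -1.0573, b = -1.3626

Entries of MᵀM: Σx·x = 339, Σx = 43, Σ1 = 7.
Right-hand side: Σx·z = -417, Σz = -55.
Normal equations: [[339, 43]; [43, 7]]·[m, b]ᵀ = [-417, -55]ᵀ.
Δ = 339·7 − 43² = 524.
m = ((-417)·7 − 43·(-55))/524 = -277/262; b = (339·(-55) − 43·(-417))/524 = -357/262.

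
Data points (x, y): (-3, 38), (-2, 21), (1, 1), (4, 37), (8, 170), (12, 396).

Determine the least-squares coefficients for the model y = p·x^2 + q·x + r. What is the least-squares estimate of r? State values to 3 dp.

r = 1.912

With design matrix M, MᵀM = [[25186, 2270, 238]; [2270, 238, 20]; [238, 20, 6]] and Mᵀy = [68923, 6105, 663]ᵀ.
Row-reducing yields p = 2326943/775734, q = -1210025/387867, r = 247228/129289.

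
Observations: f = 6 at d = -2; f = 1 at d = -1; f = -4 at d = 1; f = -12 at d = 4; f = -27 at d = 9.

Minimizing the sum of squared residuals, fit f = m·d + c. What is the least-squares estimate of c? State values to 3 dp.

c = -0.812

Normal-equation sums: Σd·d = 103, Σd = 11, Σ1 = 5.
Moment sums: Σd·f = -308, Σf = -36.
Normal equations: [[103, 11]; [11, 5]]·[m, c]ᵀ = [-308, -36]ᵀ.
det = 103·5 − 11² = 394.
m = ((-308)·5 − 11·(-36))/394 = -572/197; c = (103·(-36) − 11·(-308))/394 = -160/197.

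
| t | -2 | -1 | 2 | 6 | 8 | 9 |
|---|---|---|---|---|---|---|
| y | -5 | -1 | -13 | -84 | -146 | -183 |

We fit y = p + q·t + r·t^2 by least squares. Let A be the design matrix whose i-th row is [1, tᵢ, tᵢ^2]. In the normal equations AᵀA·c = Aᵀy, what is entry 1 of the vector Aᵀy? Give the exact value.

-432

Entry 1 ↔ basis 1, so (Aᵀy)_{1} = Σᵢ yᵢ = (1)·(-5) + (1)·(-1) + (1)·(-13) + (1)·(-84) + (1)·(-146) + (1)·(-183) = -432.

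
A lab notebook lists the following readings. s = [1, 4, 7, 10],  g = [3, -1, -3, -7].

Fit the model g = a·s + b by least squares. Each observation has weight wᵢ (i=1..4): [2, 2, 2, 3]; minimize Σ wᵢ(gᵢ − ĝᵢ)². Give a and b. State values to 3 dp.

Normal-equation sums: Σwᵢ·s·s = 432, Σwᵢ·s = 54, Σwᵢ·1 = 9.
Moment sums: Σwᵢ·s·g = -254, Σwᵢ·g = -23.
Normal equations: [[432, 54]; [54, 9]]·[a, b]ᵀ = [-254, -23]ᵀ.
Δ = 432·9 − 54² = 972.
a = ((-254)·9 − 54·(-23))/972 = -29/27; b = (432·(-23) − 54·(-254))/972 = 35/9.

a = -1.074, b = 3.889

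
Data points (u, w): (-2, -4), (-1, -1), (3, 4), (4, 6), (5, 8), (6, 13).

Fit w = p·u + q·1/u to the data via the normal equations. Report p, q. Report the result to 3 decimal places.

Sums needed: Σu·u = 91, Σu·1/u = 6, Σ1/u·1/u = 5369/3600.
Right-hand side: Σu·w = 163, Σ1/u·w = 48/5.
XᵀX·[p, q]ᵀ = Xᵀw becomes [[91, 6]; [6, 5369/3600]]·[p, q]ᵀ = [163, 48/5]ᵀ.
det = 91·(5369/3600) − 6² = 358979/3600.
p = (163·(5369/3600) − 6·(48/5))/(358979/3600) = 667787/358979; q = (91·(48/5) − 6·163)/(358979/3600) = -375840/358979.

p = 1.860, q = -1.047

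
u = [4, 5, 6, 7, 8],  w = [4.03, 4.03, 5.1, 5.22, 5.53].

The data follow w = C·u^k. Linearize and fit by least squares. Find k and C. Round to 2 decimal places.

Linearized form: ln w = k·ln u + ln C. From the 5 transformed points,
Σln u = 8.8128, Σ(ln u)² = 15.8331, Σln w = 7.7795, Σln u·ln w = 13.8664.
Equations: 15.8331·k + 8.8128·ln C = 13.8664;  8.8128·k + 5·ln C = 7.7795.
Slope k = (n·Σln u·ln w − Σln u·Σln w)/(n·Σ(ln u)² − (Σln u)²) = (5·13.8664 − 8.8128·7.7795)/1.4995 = 0.51541; ln C = (Σln w − k·Σln u)/n = 0.64744, so C = exp(0.64744) = 1.91065.

k = 0.52, C = 1.91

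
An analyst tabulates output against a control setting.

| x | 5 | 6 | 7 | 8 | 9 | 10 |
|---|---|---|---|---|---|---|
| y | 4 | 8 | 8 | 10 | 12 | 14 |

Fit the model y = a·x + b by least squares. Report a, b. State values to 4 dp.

a = 1.8286, b = -4.3810

Compute the Gram sums: Σx·x = 355, Σx = 45, Σ1 = 6.
Moment sums: Σx·y = 452, Σy = 56.
MᵀM·[a, b]ᵀ = Mᵀy becomes [[355, 45]; [45, 6]]·[a, b]ᵀ = [452, 56]ᵀ.
Determinant 355·6 − 45² = 105.
a = (452·6 − 45·56)/105 = 64/35; b = (355·56 − 45·452)/105 = -92/21.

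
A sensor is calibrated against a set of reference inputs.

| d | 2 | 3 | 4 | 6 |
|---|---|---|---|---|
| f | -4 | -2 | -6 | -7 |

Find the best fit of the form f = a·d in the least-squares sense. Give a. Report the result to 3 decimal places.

The normal equations are: 65·a = -80.
(Σd·d = 65, Σd·f = -80.)
a = (-80)/65 = -1.23077.

a = -1.231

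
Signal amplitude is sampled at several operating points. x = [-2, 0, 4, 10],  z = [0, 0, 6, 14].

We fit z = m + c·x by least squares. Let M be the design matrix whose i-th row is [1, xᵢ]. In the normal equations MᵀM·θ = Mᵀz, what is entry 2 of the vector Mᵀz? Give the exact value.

Entry 2 ↔ basis x, so (Mᵀz)_{2} = Σᵢ (x)·zᵢ = (-2)·(0) + (0)·(0) + (4)·(6) + (10)·(14) = 164.

164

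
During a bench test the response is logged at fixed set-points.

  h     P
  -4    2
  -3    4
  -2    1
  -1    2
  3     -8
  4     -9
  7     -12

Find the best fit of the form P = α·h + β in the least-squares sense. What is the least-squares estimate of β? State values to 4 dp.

Compute the Gram sums: Σh·h = 104, Σh = 4, Σ1 = 7.
Right-hand side: Σh·P = -168, ΣP = -20.
Eliminating β: 7·(row 1) − 4·(row 2) gives 712·α = 7·(-168) − 4·(-20) = -1096, so α = -137/89.
Then β = ((-20) − 4·(-137/89))/7 = -176/89.

β = -1.9775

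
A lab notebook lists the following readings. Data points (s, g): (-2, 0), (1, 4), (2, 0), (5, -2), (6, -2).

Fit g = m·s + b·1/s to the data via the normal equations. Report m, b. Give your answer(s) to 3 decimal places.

With design matrix M, MᵀM = [[70, 5]; [5, 1411/900]] and Mᵀg = [-18, 49/15]ᵀ.
Determinant 70·(1411/900) − 5² = 7627/90.
m = ((-18)·(1411/900) − 5·(49/15))/(7627/90) = -20049/38135; b = (70·(49/15) − 5·(-18))/(7627/90) = 28680/7627.

m = -0.526, b = 3.760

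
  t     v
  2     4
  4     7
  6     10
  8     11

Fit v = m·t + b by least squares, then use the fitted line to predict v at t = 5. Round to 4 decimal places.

v̂ = 8.0000

From the data, Σt·t = 120, Σt = 20, Σ1 = 4.
And Σt·v = 184, Σv = 32.
Eliminating b: 4·(row 1) − 20·(row 2) gives 80·m = 4·184 − 20·32 = 96, so m = 6/5.
Then b = (32 − 20·(6/5))/4 = 2.
At t = 5: v̂ = (6/5)·(5) + (2)·(1) = 8.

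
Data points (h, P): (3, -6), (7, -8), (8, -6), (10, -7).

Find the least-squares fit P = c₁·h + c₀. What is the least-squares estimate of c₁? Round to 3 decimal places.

Setting ∂/∂c₁ … = 0 gives: 222·c₁ + 28·c₀ = -192;  28·c₁ + 4·c₀ = -27.
Δ = 222·4 − 28² = 104.
c₁ = ((-192)·4 − 28·(-27))/104 = -3/26; c₀ = (222·(-27) − 28·(-192))/104 = -309/52.

c₁ = -0.115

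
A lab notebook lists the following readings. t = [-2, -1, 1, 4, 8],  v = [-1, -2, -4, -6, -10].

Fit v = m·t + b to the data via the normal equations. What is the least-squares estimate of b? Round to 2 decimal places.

Sums needed: Σt·t = 86, Σt = 10, Σ1 = 5.
Moment sums: Σt·v = -104, Σv = -23.
So XᵀX·[m, b]ᵀ = Xᵀv: [[86, 10]; [10, 5]]·[m, b]ᵀ = [-104, -23]ᵀ.
Eliminating b: 5·(row 1) − 10·(row 2) gives 330·m = 5·(-104) − 10·(-23) = -290, so m = -29/33.
Then b = ((-23) − 10·(-29/33))/5 = -469/165.

b = -2.84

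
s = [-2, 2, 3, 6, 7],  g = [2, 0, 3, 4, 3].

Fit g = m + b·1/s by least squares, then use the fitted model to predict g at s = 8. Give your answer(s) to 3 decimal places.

ĝ = 2.403

Forming XᵀX = [[5, 9/14]; [9/14, 1163/1764]] and Xᵀg = [12, 23/21]ᵀ gives XᵀX·[m, b]ᵀ = Xᵀg.
det = 5·(1163/1764) − (9/14)² = 2543/882.
m = (12·(1163/1764) − (9/14)·(23/21))/(2543/882) = 6357/2543; b = (5·(23/21) − (9/14)·12)/(2543/882) = -1974/2543.
At s = 8: ĝ = (6357/2543)·(1) + (-1974/2543)·(1/8) = 24441/10172.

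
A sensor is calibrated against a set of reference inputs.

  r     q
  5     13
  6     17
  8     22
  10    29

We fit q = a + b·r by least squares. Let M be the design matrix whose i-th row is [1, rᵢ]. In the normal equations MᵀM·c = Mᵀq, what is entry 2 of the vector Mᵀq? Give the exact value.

Entry 2 ↔ basis r, so (Mᵀq)_{2} = Σᵢ (r)·qᵢ = (5)·(13) + (6)·(17) + (8)·(22) + (10)·(29) = 633.

633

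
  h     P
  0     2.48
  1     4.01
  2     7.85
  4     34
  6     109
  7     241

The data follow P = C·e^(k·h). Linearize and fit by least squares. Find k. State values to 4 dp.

Let Y = ln P. Fitting Y = k·h + ln C by least squares:
Σh = 20.0000, Σ(h)² = 106.0000, Σln P = 18.0601, Σh·ln P = 86.1569.
Equations: 106.0000·k + 20.0000·ln C = 86.1569;  20.0000·k + 6·ln C = 18.0601.
Slope k = (n·Σh·ln P − Σh·Σln P)/(n·Σ(h)² − (Σh)²) = (6·86.1569 − 20.0000·18.0601)/236.0000 = 0.65992; ln C = (Σln P − k·Σh)/n = 0.81029.

k = 0.6599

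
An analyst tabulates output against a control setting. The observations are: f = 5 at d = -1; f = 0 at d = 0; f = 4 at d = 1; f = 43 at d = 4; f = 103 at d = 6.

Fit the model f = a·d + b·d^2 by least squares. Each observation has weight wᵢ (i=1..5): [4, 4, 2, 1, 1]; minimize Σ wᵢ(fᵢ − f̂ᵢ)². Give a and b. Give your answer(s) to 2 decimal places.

Compute the Gram sums: Σwᵢ·d·d = 58, Σwᵢ·d·d^2 = 278, Σwᵢ·d^2·d^2 = 1558.
Moment sums: Σwᵢ·d·f = 778, Σwᵢ·d^2·f = 4424.
MᵀWM·[a, b]ᵀ = MᵀWf becomes [[58, 278]; [278, 1558]]·[a, b]ᵀ = [778, 4424]ᵀ.
Eliminating b: 1558·(row 1) − 278·(row 2) gives 13080·a = 1558·778 − 278·4424 = -17748, so a = -1479/1090.
Then b = (4424 − 278·(-1479/1090))/1558 = 3359/1090.

a = -1.36, b = 3.08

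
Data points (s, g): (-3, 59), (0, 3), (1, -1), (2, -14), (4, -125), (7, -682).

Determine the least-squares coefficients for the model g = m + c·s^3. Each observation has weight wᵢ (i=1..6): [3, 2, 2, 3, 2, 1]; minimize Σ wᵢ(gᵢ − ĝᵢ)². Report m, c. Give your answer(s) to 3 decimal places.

m = 2.957, c = -1.999

The normal system MᵀWM·[m, c]ᵀ = MᵀWg is [[13, 416]; [416, 128222]]·[m, c]ᵀ = [-793, -255043]ᵀ.
Eliminating c: 128222·(row 1) − 416·(row 2) gives 1493830·m = 128222·(-793) − 416·(-255043) = 4417842, so m = 169917/57455.
Then c = ((-255043) − 416·(169917/57455))/128222 = -229667/114910.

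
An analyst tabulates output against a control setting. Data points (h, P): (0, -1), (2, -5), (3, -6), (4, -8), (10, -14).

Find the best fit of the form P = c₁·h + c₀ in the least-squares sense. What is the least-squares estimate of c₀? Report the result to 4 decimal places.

Setting ∂/∂c₁ … = 0 gives: 129·c₁ + 19·c₀ = -200;  19·c₁ + 5·c₀ = -34.
(Σh·h = 129, Σh = 19, Σ1 = 5, Σh·P = -200, ΣP = -34.)
Eliminating c₀: 5·(row 1) − 19·(row 2) gives 284·c₁ = 5·(-200) − 19·(-34) = -354, so c₁ = -177/142.
Then c₀ = ((-34) − 19·(-177/142))/5 = -293/142.

c₀ = -2.0634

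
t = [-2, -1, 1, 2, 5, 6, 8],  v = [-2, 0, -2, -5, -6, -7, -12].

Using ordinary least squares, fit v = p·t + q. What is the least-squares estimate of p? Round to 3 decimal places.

From the data, Σt·t = 135, Σt = 19, Σ1 = 7.
Right-hand side: Σt·v = -176, Σv = -34.
Determinant 135·7 − 19² = 584.
p = ((-176)·7 − 19·(-34))/584 = -293/292; q = (135·(-34) − 19·(-176))/584 = -623/292.

p = -1.003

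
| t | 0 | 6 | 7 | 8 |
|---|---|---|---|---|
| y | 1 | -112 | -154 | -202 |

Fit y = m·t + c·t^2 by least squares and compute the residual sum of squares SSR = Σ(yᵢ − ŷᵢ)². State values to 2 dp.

With design matrix X, XᵀX = [[149, 1071]; [1071, 7793]] and Xᵀy = [-3366, -24506]ᵀ.
det = 149·7793 − 1071² = 14116.
m = ((-3366)·7793 − 1071·(-24506))/14116 = 3672/3529; c = (149·(-24506) − 1071·(-3366))/14116 = -11602/3529.
Residuals: 1, 392/3529, -672/3529, 294/3529; SSR = 3725/3529.

SSR = 1.06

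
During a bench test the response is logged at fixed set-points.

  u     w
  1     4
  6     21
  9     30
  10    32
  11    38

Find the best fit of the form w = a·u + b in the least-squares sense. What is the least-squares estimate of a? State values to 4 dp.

a = 3.2669

Normal-equation sums: Σu·u = 339, Σu = 37, Σ1 = 5.
Moment sums: Σu·w = 1138, Σw = 125.
Eliminating b: 5·(row 1) − 37·(row 2) gives 326·a = 5·1138 − 37·125 = 1065, so a = 1065/326.
Then b = (125 − 37·(1065/326))/5 = 269/326.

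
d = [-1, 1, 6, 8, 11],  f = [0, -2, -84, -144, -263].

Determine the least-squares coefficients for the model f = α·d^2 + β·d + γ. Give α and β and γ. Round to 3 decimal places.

The normal equations are: 20035·α + 2059·β + 223·γ = -44065;  2059·α + 223·β + 25·γ = -4551;  223·α + 25·β + 5·γ = -493.
Row-reducing yields α = -242977/122007, β = -256493/122007, γ = 29783/40669.

α = -1.992, β = -2.102, γ = 0.732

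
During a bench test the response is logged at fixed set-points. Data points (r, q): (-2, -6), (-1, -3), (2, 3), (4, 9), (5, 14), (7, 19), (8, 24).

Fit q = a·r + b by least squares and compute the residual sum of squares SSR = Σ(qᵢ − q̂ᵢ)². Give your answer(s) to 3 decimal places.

SSR = 10.797

Compute the Gram sums: Σr·r = 163, Σr = 23, Σ1 = 7.
Right-hand side: Σr·q = 452, Σq = 60.
Normal equations: [[163, 23]; [23, 7]]·[a, b]ᵀ = [452, 60]ᵀ.
Eliminating b: 7·(row 1) − 23·(row 2) gives 612·a = 7·452 − 23·60 = 1784, so a = 446/153.
Then b = (60 − 23·(446/153))/7 = -154/153.
Residuals: 128/153, 47/51, -31/17, -253/153, 22/51, -61/153, 86/51; SSR = 1652/153.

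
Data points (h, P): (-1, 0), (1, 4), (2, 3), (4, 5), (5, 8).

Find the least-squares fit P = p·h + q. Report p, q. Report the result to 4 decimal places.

p = 1.1404, q = 1.4912

Normal-equation sums: Σh·h = 47, Σh = 11, Σ1 = 5.
And Σh·P = 70, ΣP = 20.
Normal equations: [[47, 11]; [11, 5]]·[p, q]ᵀ = [70, 20]ᵀ.
det = 47·5 − 11² = 114.
p = (70·5 − 11·20)/114 = 65/57; q = (47·20 − 11·70)/114 = 85/57.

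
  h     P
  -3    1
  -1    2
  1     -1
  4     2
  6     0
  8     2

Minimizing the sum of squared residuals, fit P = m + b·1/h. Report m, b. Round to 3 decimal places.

m = 1.044, b = -1.263

The normal system MᵀM·[m, b]ᵀ = MᵀP is [[6, 5/24]; [5/24, 1277/576]]·[m, b]ᵀ = [6, -31/12]ᵀ.
Eliminating b: (1277/576)·(row 1) − (5/24)·(row 2) gives (7637/576)·m = (1277/576)·6 − (5/24)·(-31/12) = 1993/144, so m = 7972/7637.
Then b = ((-31/12) − (5/24)·(7972/7637))/(1277/576) = -9648/7637.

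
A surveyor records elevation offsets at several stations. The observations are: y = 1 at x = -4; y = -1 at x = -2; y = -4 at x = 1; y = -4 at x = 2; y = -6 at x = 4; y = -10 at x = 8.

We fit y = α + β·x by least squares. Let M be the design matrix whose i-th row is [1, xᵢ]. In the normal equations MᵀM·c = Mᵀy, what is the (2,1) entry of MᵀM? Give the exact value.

9

Row 2 ↔ basis x, column 1 ↔ basis 1, so (MᵀM)_{2,1} = Σᵢ x = (-4)·(1) + (-2)·(1) + (1)·(1) + (2)·(1) + (4)·(1) + (8)·(1) = 9.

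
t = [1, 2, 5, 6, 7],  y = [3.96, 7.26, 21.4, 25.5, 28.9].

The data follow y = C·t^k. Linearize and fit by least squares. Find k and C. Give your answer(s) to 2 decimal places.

k = 1.05, C = 3.79

With ln yᵢ as the transformed response and ln tᵢ as the regressor:
Σln t = 6.0403, Σ(ln t)² = 10.0677, Σln y = 13.0245, Σln t·ln y = 18.6531.
Equations: 10.0677·k + 6.0403·ln C = 18.6531;  6.0403·k + 5·ln C = 13.0245.
Solving (det = 13.8539): k = 1.05342, ln C = 1.33233, so C = exp(1.33233) = 3.78985.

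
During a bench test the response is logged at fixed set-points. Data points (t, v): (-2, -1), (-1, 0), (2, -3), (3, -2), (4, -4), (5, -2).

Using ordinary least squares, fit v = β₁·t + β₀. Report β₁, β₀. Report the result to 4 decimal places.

Entries of MᵀM: Σt·t = 59, Σt = 11, Σ1 = 6.
Right-hand side: Σt·v = -36, Σv = -12.
So MᵀM·[β₁, β₀]ᵀ = Mᵀv: [[59, 11]; [11, 6]]·[β₁, β₀]ᵀ = [-36, -12]ᵀ.
Eliminating β₀: 6·(row 1) − 11·(row 2) gives 233·β₁ = 6·(-36) − 11·(-12) = -84, so β₁ = -84/233.
Then β₀ = ((-12) − 11·(-84/233))/6 = -312/233.

β₁ = -0.3605, β₀ = -1.3391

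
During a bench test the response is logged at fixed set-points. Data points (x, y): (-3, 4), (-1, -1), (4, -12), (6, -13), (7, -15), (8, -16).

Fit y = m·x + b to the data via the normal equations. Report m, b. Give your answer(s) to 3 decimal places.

Compute the Gram sums: Σx·x = 175, Σx = 21, Σ1 = 6.
And Σx·y = -370, Σy = -53.
Δ = 175·6 − 21² = 609.
m = ((-370)·6 − 21·(-53))/609 = -369/203; b = (175·(-53) − 21·(-370))/609 = -215/87.

m = -1.818, b = -2.471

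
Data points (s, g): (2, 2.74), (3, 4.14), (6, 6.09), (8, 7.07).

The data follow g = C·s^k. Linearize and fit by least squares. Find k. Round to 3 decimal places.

k = 0.663

Linearized form: ln g = k·ln s + ln C. From the 4 transformed points,
Σln s = 5.6630, Σ(ln s)² = 9.2219, Σln g = 6.1912, Σln s·ln g = 9.5636.
Equations: 9.2219·k + 5.6630·ln C = 9.5636;  5.6630·k + 4·ln C = 6.1912.
Δ = 9.2219·4 − (5.6630)² = 4.8184; k = (9.5636·4 − 5.6630·6.1912)/4.8184 = 0.66292, ln C = (9.2219·6.1912 − 5.6630·9.5636)/4.8184 = 0.60927.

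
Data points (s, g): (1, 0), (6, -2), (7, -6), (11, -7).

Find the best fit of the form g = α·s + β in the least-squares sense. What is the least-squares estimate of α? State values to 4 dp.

α = -0.7340

The normal equations are: 207·α + 25·β = -131;  25·α + 4·β = -15.
Determinant 207·4 − 25² = 203.
α = ((-131)·4 − 25·(-15))/203 = -149/203; β = (207·(-15) − 25·(-131))/203 = 170/203.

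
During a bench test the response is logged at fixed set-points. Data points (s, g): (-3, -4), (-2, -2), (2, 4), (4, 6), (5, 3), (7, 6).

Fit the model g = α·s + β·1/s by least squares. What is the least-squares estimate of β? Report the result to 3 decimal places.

The normal system XᵀX·[α, β]ᵀ = Xᵀg is [[107, 6]; [6, 129481/176400]]·[α, β]ᵀ = [105, 1531/210]ᵀ.
Eliminating β: (129481/176400)·(row 1) − 6·(row 2) gives (7504067/176400)·α = (129481/176400)·105 − 6·(1531/210) = 7999/240, so α = 5879265/7504067.
Then β = ((1531/210) − 6·(5879265/7504067))/(129481/176400) = 26474280/7504067.

β = 3.528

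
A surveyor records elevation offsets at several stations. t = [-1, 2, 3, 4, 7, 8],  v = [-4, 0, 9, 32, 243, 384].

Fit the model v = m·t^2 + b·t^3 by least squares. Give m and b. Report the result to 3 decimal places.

Setting ∂/∂m … = 0 gives: 6851·m + 50873·b = 37072;  50873·m + 384683·b = 282252.
(Σt^2·t^2 = 6851, Σt^2·t^3 = 50873, Σt^3·t^3 = 384683, Σt^2·v = 37072, Σt^3·v = 282252.)
Eliminating b: 384683·(row 1) − 50873·(row 2) gives 47401104·m = 384683·37072 − 50873·282252 = -98037820, so m = -24509455/11850276.
Then b = (282252 − 50873·(-24509455/11850276))/384683 = 11936149/11850276.

m = -2.068, b = 1.007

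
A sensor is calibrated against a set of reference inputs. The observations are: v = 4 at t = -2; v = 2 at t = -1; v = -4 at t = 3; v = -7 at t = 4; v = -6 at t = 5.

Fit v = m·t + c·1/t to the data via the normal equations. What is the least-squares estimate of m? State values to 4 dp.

MᵀM·[m, c]ᵀ = Mᵀv reads: 55·m + 5·c = -80;  5·m + (5269/3600)·c = -497/60.
Eliminating c: (5269/3600)·(row 1) − 5·(row 2) gives (39959/720)·m = (5269/3600)·(-80) − 5·(-497/60) = -13621/180, so m = -54484/39959.
Then c = ((-497/60) − 5·(-54484/39959))/(5269/3600) = -40020/39959.

m = -1.3635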